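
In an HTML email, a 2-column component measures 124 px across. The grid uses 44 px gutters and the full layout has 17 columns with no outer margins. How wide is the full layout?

1384 px

Subtracting 1 gutter of 44 leaves 80 for 2 columns, so c = 40 px.
Summing: 680 + 704 = 1384 px.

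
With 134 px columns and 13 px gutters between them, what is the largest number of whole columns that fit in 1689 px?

k columns need k·134 + (k−1)·13 = k·147 − 13.
k·147 − 13 ≤ 1689 → k ≤ 1702 / 147 ≈ 11.58, so k = 11.

11 columns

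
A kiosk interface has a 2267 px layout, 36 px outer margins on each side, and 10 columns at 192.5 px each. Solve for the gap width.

Subtract both margins: 2267 − 2·36 = 2195 px.
Columns use 1925 px, leaving 270 px across 9 gaps = 30 px each.

30 px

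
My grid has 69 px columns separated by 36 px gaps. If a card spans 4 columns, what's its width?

4 columns plus 3 gaps: 276 + 108 = 384 px.

384 px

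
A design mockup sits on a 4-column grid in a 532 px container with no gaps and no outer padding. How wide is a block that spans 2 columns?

266 px

532 / 4 = 133 px per column.
2-column span = 2·133 = 266 px.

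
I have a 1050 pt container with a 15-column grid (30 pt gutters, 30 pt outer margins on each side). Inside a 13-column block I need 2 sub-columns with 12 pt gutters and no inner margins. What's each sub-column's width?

421 pt

Inside the margins: 1050 − 60 = 990 pt.
15c + 14·30 = 990 → 15c = 570 → c = 38 pt.
13-column span = 13·38 + 12·30 = 854 pt.
Subtracting 1 gutter of 12 leaves 842 for 2 columns, so d = 421 pt.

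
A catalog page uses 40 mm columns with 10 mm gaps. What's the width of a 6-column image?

290 mm

6 columns plus 5 gaps: 240 + 50 = 290 mm.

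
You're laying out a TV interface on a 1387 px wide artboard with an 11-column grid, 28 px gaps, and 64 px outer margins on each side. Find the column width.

89 px

Content width = 1387 − 2·64 = 1259 px.
11c + 10·28 = 1259 → 11c = 979 → c = 89 px.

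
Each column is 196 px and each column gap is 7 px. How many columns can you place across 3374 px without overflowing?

k columns need k·196 + (k−1)·7 = k·203 − 7.
k·203 − 7 ≤ 3374 → k ≤ 3381 / 203 ≈ 16.66, so k = 16.

16 columns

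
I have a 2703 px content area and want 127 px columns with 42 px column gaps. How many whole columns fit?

16 columns

Each extra column adds 127 + 42 = 169 px.
(2703 + 42) / 169 = 16.24, so 16 columns fit.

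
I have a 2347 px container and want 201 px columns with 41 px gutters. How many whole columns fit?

9 columns: 9·201 + 8·41 = 2137 px ≤ 2347.
10 columns: 2379 px > 2347. So 9.

9 columns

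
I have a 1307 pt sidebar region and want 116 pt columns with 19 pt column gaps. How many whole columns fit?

9 columns

9 columns: 9·116 + 8·19 = 1196 pt ≤ 1307.
10 columns: 1331 pt > 1307. So 9.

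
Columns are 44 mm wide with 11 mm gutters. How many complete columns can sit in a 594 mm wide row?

11 columns: 11·44 + 10·11 = 594 mm ≤ 594.
12 columns: 649 mm > 594. So 11.

11 columns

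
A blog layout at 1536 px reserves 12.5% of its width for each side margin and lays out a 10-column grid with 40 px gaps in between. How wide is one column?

79.2 px

1536 × (1 − 2·12.5%) = 1536 × 75% = 1152 px for the columns.
10 columns + 9 gaps: 10c + 9·40 = 1152.
10c = 1152 − 360 = 792, so c = 79.2 px.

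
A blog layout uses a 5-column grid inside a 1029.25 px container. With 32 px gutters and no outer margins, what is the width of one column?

5 columns + 4 gutters: 5c + 4·32 = 1029.25.
5c = 1029.25 − 128 = 901.25, so c = 180.25 px.

180.25 px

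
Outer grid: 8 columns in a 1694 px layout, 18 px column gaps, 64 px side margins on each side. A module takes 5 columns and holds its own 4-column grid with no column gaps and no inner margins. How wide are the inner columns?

Subtract both margins: 1694 − 2·64 = 1566 px.
Subtracting 7 column gaps of 18 leaves 1440 for 8 columns, so c = 180 px.
5 columns plus 4 column gaps: 900 + 72 = 972 px.
4d = 972 → d = 243 px.

243 px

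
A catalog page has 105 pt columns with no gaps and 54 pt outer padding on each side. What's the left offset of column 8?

Before column 8: the margin + 7 columns + 7 gaps.
Offset = 54 + 7·(105 + 0) = 54 + 735 = 789 pt.

789 pt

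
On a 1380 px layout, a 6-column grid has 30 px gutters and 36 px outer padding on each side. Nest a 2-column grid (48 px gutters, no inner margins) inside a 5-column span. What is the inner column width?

518.5 px

Outer content = 1380 − 2·36 = 1308 px.
1308 − 5·30 = 1158; ÷6 gives c = 193 px.
5-column span = 5·193 + 4·30 = 1085 px.
2 columns + 1 gutter: 2d + 1·48 = 1085.
2d = 1085 − 48 = 1037, so d = 518.5 px.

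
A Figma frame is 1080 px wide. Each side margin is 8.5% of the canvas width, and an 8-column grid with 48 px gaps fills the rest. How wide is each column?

Margins: 8.5% × 1080 = 91.8 px each, so content = 1080 − 183.6 = 896.4 px.
896.4 − 7·48 = 560.4; ÷8 gives c = 70.05 px.

70.05 px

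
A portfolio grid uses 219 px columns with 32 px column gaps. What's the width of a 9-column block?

Span of 9: 9·219 + 8·32 = 1971 + 256 = 2227 px.

2227 px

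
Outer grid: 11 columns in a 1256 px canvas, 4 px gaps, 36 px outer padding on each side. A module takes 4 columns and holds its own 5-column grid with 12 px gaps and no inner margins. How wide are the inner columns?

76 px

Subtract both margins: 1256 − 2·36 = 1184 px.
1184 − 10·4 = 1144; ÷11 gives c = 104 px.
4-column span = 4·104 + 3·4 = 428 px.
5d + 4·12 = 428 → 5d = 380 → d = 76 px.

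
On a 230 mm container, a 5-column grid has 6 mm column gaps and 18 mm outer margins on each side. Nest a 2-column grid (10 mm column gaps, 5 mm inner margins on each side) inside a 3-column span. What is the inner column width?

Take off 36 mm of margins, leaving 194 mm.
Subtracting 4 column gaps of 6 leaves 170 for 5 columns, so c = 34 mm.
Span of 3: 3·34 + 2·6 = 102 + 12 = 114 mm.
Inner content = 114 − 2·5 = 104 mm.
2 columns + 1 column gap: 2d + 1·10 = 104.
2d = 104 − 10 = 94, so d = 47 mm.

47 mm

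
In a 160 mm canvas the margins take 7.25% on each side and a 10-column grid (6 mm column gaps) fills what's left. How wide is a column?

8.28 mm

Each margin = 7.25% of 160 = 11.6 mm; content = 160 − 2·11.6 = 136.8 mm.
10c + 9·6 = 136.8 → 10c = 82.8 → c = 8.28 mm.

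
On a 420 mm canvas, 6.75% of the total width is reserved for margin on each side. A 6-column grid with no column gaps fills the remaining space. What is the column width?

60.55 mm

420 × (1 − 2·6.75%) = 420 × 86.5% = 363.3 mm for the columns.
With no column gaps, each column is 363.3/6 = 60.55 mm.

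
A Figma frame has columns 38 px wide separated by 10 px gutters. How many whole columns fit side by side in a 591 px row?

12 columns: 12·38 + 11·10 = 566 px ≤ 591.
13 columns: 614 px > 591. So 12.

12 columns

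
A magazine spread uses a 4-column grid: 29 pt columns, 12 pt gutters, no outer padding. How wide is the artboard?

152 pt

Artboard = 4·29 + 3·12 = 116 + 36 = 152 pt.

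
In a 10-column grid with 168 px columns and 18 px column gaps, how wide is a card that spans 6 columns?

6-column span = 6·168 + 5·18 = 1098 px.

1098 px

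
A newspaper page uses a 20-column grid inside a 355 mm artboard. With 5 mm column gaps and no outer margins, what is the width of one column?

13 mm

Subtracting 19 column gaps of 5 leaves 260 for 20 columns, so c = 13 mm.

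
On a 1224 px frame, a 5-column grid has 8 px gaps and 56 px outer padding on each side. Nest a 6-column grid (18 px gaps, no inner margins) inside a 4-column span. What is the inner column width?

133 px

Take off 112 px of margins, leaving 1112 px.
5c + 4·8 = 1112 → 5c = 1080 → c = 216 px.
4 columns plus 3 gaps: 864 + 24 = 888 px.
Subtracting 5 gaps of 18 leaves 798 for 6 columns, so d = 133 px.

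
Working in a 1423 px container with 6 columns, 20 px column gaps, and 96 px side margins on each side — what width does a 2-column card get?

Content width = 1423 − 2·96 = 1231 px.
6c + 5·20 = 1231 → 6c = 1131 → c = 188.5 px.
Span of 2: 2·188.5 + 1·20 = 377 + 20 = 397 px.

397 px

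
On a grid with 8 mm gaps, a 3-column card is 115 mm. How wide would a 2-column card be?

74 mm

115 − 2·8 = 99; ÷3 gives c = 33 mm.
2-column span = 2·33 + 1·8 = 74 mm.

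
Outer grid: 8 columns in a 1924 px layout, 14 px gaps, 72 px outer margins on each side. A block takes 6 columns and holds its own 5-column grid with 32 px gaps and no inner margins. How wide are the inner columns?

240.7 px

Outer content = 1924 − 2·72 = 1780 px.
1780 − 7·14 = 1682; ÷8 gives c = 210.25 px.
Span of 6: 6·210.25 + 5·14 = 1261.5 + 70 = 1331.5 px.
Subtracting 4 gaps of 32 leaves 1203.5 for 5 columns, so d = 240.7 px.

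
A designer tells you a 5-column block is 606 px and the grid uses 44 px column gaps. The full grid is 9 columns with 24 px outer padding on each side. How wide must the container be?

606 − 4·44 = 430; ÷5 gives c = 86 px.
Adding margins, columns and gutters: 48 + 774 + 352 = 1174 px.

1174 px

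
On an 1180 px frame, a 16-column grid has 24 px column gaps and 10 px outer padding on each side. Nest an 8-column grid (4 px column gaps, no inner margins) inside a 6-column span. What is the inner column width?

49 px

Subtract both margins: 1180 − 2·10 = 1160 px.
1160 − 15·24 = 800; ÷16 gives c = 50 px.
6-column span = 6·50 + 5·24 = 420 px.
Subtracting 7 column gaps of 4 leaves 392 for 8 columns, so d = 49 px.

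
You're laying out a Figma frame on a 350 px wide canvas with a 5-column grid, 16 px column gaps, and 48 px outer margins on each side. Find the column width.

Take off 96 px of margins, leaving 254 px.
Subtracting 4 column gaps of 16 leaves 190 for 5 columns, so c = 38 px.

38 px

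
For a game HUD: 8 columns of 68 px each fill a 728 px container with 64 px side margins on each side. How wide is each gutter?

Content width = 728 − 2·64 = 600 px.
8·68 + 7g = 600 → 7g = 56 → g = 8 px.

8 px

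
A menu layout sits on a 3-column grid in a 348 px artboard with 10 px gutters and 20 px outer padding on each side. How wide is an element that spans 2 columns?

202 px

Take off 40 px of margins, leaving 308 px.
3 columns + 2 gutters: 3c + 2·10 = 308.
3c = 308 − 20 = 288, so c = 96 px.
Span of 2: 2·96 + 1·10 = 192 + 10 = 202 px.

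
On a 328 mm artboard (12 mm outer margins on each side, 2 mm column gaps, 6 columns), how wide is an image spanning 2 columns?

Take off 24 mm of margins, leaving 304 mm.
Subtracting 5 column gaps of 2 leaves 294 for 6 columns, so c = 49 mm.
2-column span = 2·49 + 1·2 = 100 mm.

100 mm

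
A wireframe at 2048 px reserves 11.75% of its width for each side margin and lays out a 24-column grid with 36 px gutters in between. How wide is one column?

30.78 px

2048 × (1 − 2·11.75%) = 2048 × 76.5% = 1566.72 px for the columns.
24 columns + 23 gutters: 24c + 23·36 = 1566.72.
24c = 1566.72 − 828 = 738.72, so c = 30.78 px.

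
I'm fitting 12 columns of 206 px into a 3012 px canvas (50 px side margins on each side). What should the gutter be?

Subtract both margins: 3012 − 2·50 = 2912 px.
Columns use 2472 px, leaving 440 px across 11 gutters = 40 px each.

40 px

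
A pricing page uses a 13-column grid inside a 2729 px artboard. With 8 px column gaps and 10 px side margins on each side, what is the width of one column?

Take off 20 px of margins, leaving 2709 px.
Subtracting 12 column gaps of 8 leaves 2613 for 13 columns, so c = 201 px.

201 px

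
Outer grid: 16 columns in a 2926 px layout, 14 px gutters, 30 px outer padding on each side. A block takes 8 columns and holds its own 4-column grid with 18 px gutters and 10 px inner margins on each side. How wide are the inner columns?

338 px

Outer content = 2926 − 2·30 = 2866 px.
2866 − 15·14 = 2656; ÷16 gives c = 166 px.
Span of 8: 8·166 + 7·14 = 1328 + 98 = 1426 px.
Inner content = 1426 − 2·10 = 1406 px.
1406 − 3·18 = 1352; ÷4 gives d = 338 px.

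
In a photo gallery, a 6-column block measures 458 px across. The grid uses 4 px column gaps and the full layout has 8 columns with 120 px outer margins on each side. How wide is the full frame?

6 columns + 5 column gaps: 6c + 5·4 = 458.
6c = 458 − 20 = 438, so c = 73 px.
Frame = 2·120 + 8·73 + 7·4 = 240 + 584 + 28 = 852 px.

852 px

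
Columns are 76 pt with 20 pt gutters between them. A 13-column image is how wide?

Span of 13: 13·76 + 12·20 = 988 + 240 = 1228 pt.

1228 pt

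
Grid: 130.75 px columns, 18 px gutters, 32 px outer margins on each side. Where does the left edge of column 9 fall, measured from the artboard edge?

1222 px

Before column 9: the margin + 8 columns + 8 gutters.
Offset = 32 + 8·(130.75 + 18) = 32 + 1190 = 1222 px.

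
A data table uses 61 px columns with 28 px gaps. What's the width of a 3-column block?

Span of 3: 3·61 + 2·28 = 183 + 56 = 239 px.

239 px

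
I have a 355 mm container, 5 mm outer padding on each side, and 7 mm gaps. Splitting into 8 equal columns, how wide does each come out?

37 mm

Subtract both margins: 355 − 2·5 = 345 mm.
8 columns + 7 gaps: 8c + 7·7 = 345.
8c = 345 − 49 = 296, so c = 37 mm.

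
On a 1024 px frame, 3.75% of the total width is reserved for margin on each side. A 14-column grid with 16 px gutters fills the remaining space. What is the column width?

52.8 px

Margins: 3.75% × 1024 = 38.4 px each, so content = 1024 − 76.8 = 947.2 px.
947.2 − 13·16 = 739.2; ÷14 gives c = 52.8 px.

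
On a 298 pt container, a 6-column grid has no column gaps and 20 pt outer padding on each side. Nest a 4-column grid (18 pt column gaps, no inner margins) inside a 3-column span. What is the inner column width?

Take off 40 pt of margins, leaving 258 pt.
With no column gaps, each column is 258/6 = 43 pt.
With no column gaps, 3 columns span 3·43 = 129 pt.
4d + 3·18 = 129 → 4d = 75 → d = 18.75 pt.

18.75 pt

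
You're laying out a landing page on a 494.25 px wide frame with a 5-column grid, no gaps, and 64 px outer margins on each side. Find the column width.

Inside the margins: 494.25 − 128 = 366.25 px.
With no gaps, each column is 366.25/5 = 73.25 px.

73.25 px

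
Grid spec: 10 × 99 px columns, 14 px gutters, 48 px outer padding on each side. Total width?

1212 px

Adding margins, columns and gutters: 96 + 990 + 126 = 1212 px.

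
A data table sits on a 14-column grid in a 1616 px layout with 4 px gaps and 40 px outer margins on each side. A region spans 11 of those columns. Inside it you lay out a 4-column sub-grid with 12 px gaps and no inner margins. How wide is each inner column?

292.5 px

Outer content = 1616 − 2·40 = 1536 px.
14c + 13·4 = 1536 → 14c = 1484 → c = 106 px.
11 columns plus 10 gaps: 1166 + 40 = 1206 px.
1206 − 3·12 = 1170; ÷4 gives d = 292.5 px.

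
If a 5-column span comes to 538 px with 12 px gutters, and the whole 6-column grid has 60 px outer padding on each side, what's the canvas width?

5 columns + 4 gutters: 5c + 4·12 = 538.
5c = 538 − 48 = 490, so c = 98 px.
Adding margins, columns and gutters: 120 + 588 + 60 = 768 px.

768 px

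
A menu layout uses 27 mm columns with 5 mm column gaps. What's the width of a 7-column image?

219 mm

7-column span = 7·27 + 6·5 = 219 mm.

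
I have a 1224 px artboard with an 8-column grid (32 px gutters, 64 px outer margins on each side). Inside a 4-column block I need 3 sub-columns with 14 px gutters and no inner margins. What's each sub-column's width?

168 px

Take off 128 px of margins, leaving 1096 px.
8 columns + 7 gutters: 8c + 7·32 = 1096.
8c = 1096 − 224 = 872, so c = 109 px.
4 columns plus 3 gutters: 436 + 96 = 532 px.
3 columns + 2 gutters: 3d + 2·14 = 532.
3d = 532 − 28 = 504, so d = 168 px.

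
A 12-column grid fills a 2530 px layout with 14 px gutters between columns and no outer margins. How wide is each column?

12c + 11·14 = 2530 → 12c = 2376 → c = 198 px.

198 px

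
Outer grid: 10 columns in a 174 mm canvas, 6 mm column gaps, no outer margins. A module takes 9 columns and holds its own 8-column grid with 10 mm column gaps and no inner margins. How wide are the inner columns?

10 columns + 9 column gaps: 10c + 9·6 = 174.
10c = 174 − 54 = 120, so c = 12 mm.
9 columns plus 8 column gaps: 108 + 48 = 156 mm.
Subtracting 7 column gaps of 10 leaves 86 for 8 columns, so d = 10.75 mm.

10.75 mm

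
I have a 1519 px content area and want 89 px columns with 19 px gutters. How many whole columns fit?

Each extra column adds 89 + 19 = 108 px.
(1519 + 19) / 108 = 14.24, so 14 columns fit.

14 columns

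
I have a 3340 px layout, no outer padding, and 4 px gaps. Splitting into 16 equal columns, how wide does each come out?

Subtracting 15 gaps of 4 leaves 3280 for 16 columns, so c = 205 px.

205 px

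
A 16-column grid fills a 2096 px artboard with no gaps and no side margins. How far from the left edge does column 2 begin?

131 px

16c = 2096 → c = 131 px.
No margin, so column 2 starts at 1·(column + gutter) = 1·131 = 131 px.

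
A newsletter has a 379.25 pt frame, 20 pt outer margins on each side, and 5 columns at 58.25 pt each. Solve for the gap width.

12 pt

Take off 40 pt of margins, leaving 339.25 pt.
Columns use 291.25 pt, leaving 48 pt across 4 gaps = 12 pt each.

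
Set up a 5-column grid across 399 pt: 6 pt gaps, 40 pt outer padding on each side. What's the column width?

Inside the margins: 399 − 80 = 319 pt.
5c + 4·6 = 319 → 5c = 295 → c = 59 pt.

59 pt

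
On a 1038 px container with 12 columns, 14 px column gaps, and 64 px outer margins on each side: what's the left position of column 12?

911 px

Content = 1038 − 2·64 = 910 px.
Subtracting 11 column gaps of 14 leaves 756 for 12 columns, so c = 63 px.
Column 12 starts at margin + 11·(column + gutter) = 64 + 11·77 = 911 px.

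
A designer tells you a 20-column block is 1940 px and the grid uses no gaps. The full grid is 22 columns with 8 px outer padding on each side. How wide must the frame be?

2150 px

20c = 1940 → c = 97 px.
Frame = 2·8 + 22·97 = 16 + 2134 = 2150 px.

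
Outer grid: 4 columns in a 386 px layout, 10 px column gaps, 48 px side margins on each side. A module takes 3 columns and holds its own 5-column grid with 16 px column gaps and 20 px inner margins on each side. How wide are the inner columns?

22.2 px

Take off 96 px of margins, leaving 290 px.
290 − 3·10 = 260; ÷4 gives c = 65 px.
3-column span = 3·65 + 2·10 = 215 px.
Inner content = 215 − 2·20 = 175 px.
5d + 4·16 = 175 → 5d = 111 → d = 22.2 px.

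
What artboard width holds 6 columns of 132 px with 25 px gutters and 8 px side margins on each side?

933 px

Adding margins, columns and gutters: 16 + 792 + 125 = 933 px.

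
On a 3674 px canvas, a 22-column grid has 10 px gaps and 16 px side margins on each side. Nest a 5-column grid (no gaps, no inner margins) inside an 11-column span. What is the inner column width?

Inside the margins: 3674 − 32 = 3642 px.
22c + 21·10 = 3642 → 22c = 3432 → c = 156 px.
Span of 11: 11·156 + 10·10 = 1716 + 100 = 1816 px.
5d = 1816 → d = 363.2 px.

363.2 px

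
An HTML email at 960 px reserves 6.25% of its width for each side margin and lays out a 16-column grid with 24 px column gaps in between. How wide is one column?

30 px

960 × (1 − 2·6.25%) = 960 × 87.5% = 840 px for the columns.
Subtracting 15 column gaps of 24 leaves 480 for 16 columns, so c = 30 px.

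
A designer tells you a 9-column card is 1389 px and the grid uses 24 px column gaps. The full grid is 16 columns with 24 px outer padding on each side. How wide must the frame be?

2536 px

1389 − 8·24 = 1197; ÷9 gives c = 133 px.
Adding margins, columns and gutters: 48 + 2128 + 360 = 2536 px.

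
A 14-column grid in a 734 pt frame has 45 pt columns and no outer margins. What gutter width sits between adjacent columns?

14·45 + 13g = 734 → 13g = 104 → g = 8 pt.

8 pt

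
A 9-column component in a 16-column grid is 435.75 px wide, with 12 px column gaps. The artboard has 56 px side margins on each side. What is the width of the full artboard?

896 px

9c + 8·12 = 435.75 → 9c = 339.75 → c = 37.75 px.
Artboard = 2·56 + 16·37.75 + 15·12 = 112 + 604 + 180 = 896 px.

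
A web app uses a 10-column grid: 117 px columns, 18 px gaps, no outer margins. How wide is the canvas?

Canvas = 10·117 + 9·18 = 1170 + 162 = 1332 px.

1332 px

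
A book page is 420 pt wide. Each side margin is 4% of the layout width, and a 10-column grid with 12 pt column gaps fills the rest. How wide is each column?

Each margin = 4% of 420 = 16.8 pt; content = 420 − 2·16.8 = 386.4 pt.
386.4 − 9·12 = 278.4; ÷10 gives c = 27.84 pt.

27.84 pt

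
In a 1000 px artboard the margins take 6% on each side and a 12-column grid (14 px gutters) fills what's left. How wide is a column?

60.5 px

Margins: 6% × 1000 = 60 px each, so content = 1000 − 120 = 880 px.
880 − 11·14 = 726; ÷12 gives c = 60.5 px.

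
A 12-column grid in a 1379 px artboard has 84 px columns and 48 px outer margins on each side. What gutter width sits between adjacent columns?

Content width = 1379 − 2·48 = 1283 px.
12·84 + 11g = 1283 → 11g = 275 → g = 25 px.

25 px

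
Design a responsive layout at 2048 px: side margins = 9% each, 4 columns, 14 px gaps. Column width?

Margins: 9% × 2048 = 184.32 px each, so content = 2048 − 368.64 = 1679.36 px.
1679.36 − 3·14 = 1637.36; ÷4 gives c = 409.34 px.

409.34 px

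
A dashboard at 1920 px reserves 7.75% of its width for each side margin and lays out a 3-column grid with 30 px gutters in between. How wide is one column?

520.8 px

Margins: 7.75% × 1920 = 148.8 px each, so content = 1920 − 297.6 = 1622.4 px.
Subtracting 2 gutters of 30 leaves 1562.4 for 3 columns, so c = 520.8 px.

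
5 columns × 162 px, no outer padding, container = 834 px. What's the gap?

5·162 + 4g = 834 → 4g = 24 → g = 6 px.

6 px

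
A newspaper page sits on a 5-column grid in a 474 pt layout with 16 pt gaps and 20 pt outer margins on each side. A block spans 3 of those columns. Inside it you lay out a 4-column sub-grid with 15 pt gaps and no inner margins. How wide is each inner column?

Take off 40 pt of margins, leaving 434 pt.
434 − 4·16 = 370; ÷5 gives c = 74 pt.
Span of 3: 3·74 + 2·16 = 222 + 32 = 254 pt.
4 columns + 3 gaps: 4d + 3·15 = 254.
4d = 254 − 45 = 209, so d = 52.25 pt.

52.25 pt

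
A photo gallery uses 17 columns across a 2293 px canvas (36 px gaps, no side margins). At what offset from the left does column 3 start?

274 px

Subtracting 16 gaps of 36 leaves 1717 for 17 columns, so c = 101 px.
Before column 3: 2 columns + 2 gaps.
Offset = 2·(101 + 36) = 2·137 = 274 px.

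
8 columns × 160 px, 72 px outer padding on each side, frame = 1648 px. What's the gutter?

32 px

Content width = 1648 − 2·72 = 1504 px.
8·160 + 7g = 1504 → 7g = 224 → g = 32 px.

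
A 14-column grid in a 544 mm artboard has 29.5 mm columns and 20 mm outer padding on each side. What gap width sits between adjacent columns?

Content width = 544 − 2·20 = 504 mm.
14 columns take 14·29.5 = 413 mm; remaining 91 splits into 13 gaps.
g = 91 / 13 = 7 mm.

7 mm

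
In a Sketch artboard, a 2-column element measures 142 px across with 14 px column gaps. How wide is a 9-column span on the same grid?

688 px

2 columns + 1 column gap: 2c + 1·14 = 142.
2c = 142 − 14 = 128, so c = 64 px.
9 columns plus 8 column gaps: 576 + 112 = 688 px.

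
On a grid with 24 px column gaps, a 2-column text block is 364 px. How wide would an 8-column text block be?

2c + 1·24 = 364 → 2c = 340 → c = 170 px.
Span of 8: 8·170 + 7·24 = 1360 + 168 = 1528 px.

1528 px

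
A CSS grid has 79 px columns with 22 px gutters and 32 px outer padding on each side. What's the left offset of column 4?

335 px

Column 4 starts at margin + 3·(column + gutter) = 32 + 3·101 = 335 px.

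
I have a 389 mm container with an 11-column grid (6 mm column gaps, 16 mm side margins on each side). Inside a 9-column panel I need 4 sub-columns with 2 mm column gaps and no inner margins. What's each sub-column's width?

Outer content = 389 − 2·16 = 357 mm.
357 − 10·6 = 297; ÷11 gives c = 27 mm.
Span of 9: 9·27 + 8·6 = 243 + 48 = 291 mm.
4 columns + 3 column gaps: 4d + 3·2 = 291.
4d = 291 − 6 = 285, so d = 71.25 mm.

71.25 mm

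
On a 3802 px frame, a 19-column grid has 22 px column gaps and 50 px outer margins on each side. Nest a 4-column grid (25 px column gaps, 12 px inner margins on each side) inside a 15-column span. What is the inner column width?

704.75 px

Inside the margins: 3802 − 100 = 3702 px.
Subtracting 18 column gaps of 22 leaves 3306 for 19 columns, so c = 174 px.
15 columns plus 14 column gaps: 2610 + 308 = 2918 px.
Inner content = 2918 − 2·12 = 2894 px.
4 columns + 3 column gaps: 4d + 3·25 = 2894.
4d = 2894 − 75 = 2819, so d = 704.75 px.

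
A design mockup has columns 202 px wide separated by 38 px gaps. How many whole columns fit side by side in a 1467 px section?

6 columns

Each extra column adds 202 + 38 = 240 px.
(1467 + 38) / 240 = 6.27, so 6 columns fit.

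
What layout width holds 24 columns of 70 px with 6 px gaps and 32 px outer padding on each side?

Adding margins, columns and gutters: 64 + 1680 + 138 = 1882 px.

1882 px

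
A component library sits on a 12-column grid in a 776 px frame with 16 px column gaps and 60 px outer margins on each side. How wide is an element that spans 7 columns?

376 px

Inside the margins: 776 − 120 = 656 px.
656 − 11·16 = 480; ÷12 gives c = 40 px.
7-column span = 7·40 + 6·16 = 376 px.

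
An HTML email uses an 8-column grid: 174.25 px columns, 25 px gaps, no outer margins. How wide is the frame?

1569 px

Summing: 1394 + 175 = 1569 px.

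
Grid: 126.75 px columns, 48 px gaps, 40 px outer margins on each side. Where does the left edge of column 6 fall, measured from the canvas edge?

913.75 px

Column 6 starts at margin + 5·(column + gutter) = 40 + 5·174.75 = 913.75 px.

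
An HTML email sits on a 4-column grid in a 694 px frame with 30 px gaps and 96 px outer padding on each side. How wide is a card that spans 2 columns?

Inside the margins: 694 − 192 = 502 px.
502 − 3·30 = 412; ÷4 gives c = 103 px.
2 columns plus 1 gap: 206 + 30 = 236 px.

236 px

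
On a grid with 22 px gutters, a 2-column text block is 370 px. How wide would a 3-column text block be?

370 − 1·22 = 348; ÷2 gives c = 174 px.
3 columns plus 2 gutters: 522 + 44 = 566 px.

566 px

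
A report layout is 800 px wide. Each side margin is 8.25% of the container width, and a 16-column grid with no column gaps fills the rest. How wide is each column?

41.75 px

Each margin = 8.25% of 800 = 66 px; content = 800 − 2·66 = 668 px.
16c = 668 → c = 41.75 px.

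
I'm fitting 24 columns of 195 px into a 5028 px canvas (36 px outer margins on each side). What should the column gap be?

Content width = 5028 − 2·36 = 4956 px.
24 columns take 24·195 = 4680 px; remaining 276 splits into 23 column gaps.
g = 276 / 23 = 12 px.

12 px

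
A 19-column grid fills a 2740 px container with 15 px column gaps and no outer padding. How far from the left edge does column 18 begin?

19c + 18·15 = 2740 → 19c = 2470 → c = 130 px.
No margin, so column 18 starts at 17·(column + gutter) = 17·145 = 2465 px.

2465 px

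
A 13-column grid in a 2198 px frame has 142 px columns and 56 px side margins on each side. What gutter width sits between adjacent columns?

Take off 112 px of margins, leaving 2086 px.
13·142 + 12g = 2086 → 12g = 240 → g = 20 px.

20 px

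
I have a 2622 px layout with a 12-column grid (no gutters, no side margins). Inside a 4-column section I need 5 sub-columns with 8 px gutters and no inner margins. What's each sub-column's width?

12c = 2622 → c = 218.5 px.
4-column span = 4·218.5 = 874 px.
5d + 4·8 = 874 → 5d = 842 → d = 168.4 px.

168.4 px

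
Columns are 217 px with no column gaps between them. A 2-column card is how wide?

With no column gaps, 2 columns span 2·217 = 434 px.

434 px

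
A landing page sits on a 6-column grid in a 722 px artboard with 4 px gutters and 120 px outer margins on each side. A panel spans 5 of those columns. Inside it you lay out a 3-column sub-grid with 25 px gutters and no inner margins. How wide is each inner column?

Subtract both margins: 722 − 2·120 = 482 px.
6c + 5·4 = 482 → 6c = 462 → c = 77 px.
5 columns plus 4 gutters: 385 + 16 = 401 px.
401 − 2·25 = 351; ÷3 gives d = 117 px.

117 px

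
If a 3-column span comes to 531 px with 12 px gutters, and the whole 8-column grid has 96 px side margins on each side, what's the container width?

3 columns + 2 gutters: 3c + 2·12 = 531.
3c = 531 − 24 = 507, so c = 169 px.
Total width: 2·96 + 8·169 + 7·12 = 1628 px.

1628 px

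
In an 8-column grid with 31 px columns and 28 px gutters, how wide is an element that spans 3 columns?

3-column span = 3·31 + 2·28 = 149 px.

149 px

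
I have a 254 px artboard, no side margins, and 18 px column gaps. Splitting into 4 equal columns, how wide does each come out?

50 px

4c + 3·18 = 254 → 4c = 200 → c = 50 px.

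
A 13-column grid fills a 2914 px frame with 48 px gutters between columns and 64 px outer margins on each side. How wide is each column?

Take off 128 px of margins, leaving 2786 px.
Subtracting 12 gutters of 48 leaves 2210 for 13 columns, so c = 170 px.

170 px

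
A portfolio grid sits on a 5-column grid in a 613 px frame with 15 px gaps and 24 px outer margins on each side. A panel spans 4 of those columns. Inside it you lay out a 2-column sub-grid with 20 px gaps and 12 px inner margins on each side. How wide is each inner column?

Take off 48 px of margins, leaving 565 px.
Subtracting 4 gaps of 15 leaves 505 for 5 columns, so c = 101 px.
4-column span = 4·101 + 3·15 = 449 px.
Inner content = 449 − 2·12 = 425 px.
425 − 1·20 = 405; ÷2 gives d = 202.5 px.

202.5 px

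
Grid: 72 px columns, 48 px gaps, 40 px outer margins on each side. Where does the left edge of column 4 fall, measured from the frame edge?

Each column+gutter stride is 120 px; 3 of them past the 40 px margin is 40 + 360 = 400 px.

400 px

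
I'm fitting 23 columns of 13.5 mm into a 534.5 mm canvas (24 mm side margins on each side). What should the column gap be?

8 mm

Content width = 534.5 − 2·24 = 486.5 mm.
23·13.5 + 22g = 486.5 → 22g = 176 → g = 8 mm.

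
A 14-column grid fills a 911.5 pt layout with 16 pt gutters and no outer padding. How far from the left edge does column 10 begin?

14 columns + 13 gutters: 14c + 13·16 = 911.5.
14c = 911.5 − 208 = 703.5, so c = 50.25 pt.
No margin, so column 10 starts at 9·(column + gutter) = 9·66.25 = 596.25 pt.

596.25 pt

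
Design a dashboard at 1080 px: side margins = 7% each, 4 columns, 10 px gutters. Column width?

224.7 px

Each margin = 7% of 1080 = 75.6 px; content = 1080 − 2·75.6 = 928.8 px.
928.8 − 3·10 = 898.8; ÷4 gives c = 224.7 px.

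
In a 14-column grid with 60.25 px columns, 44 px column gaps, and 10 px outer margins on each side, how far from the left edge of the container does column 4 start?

322.75 px

Column 4 starts at margin + 3·(column + gutter) = 10 + 3·104.25 = 322.75 px.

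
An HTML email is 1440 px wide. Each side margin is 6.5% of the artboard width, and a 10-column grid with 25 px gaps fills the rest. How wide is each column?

102.78 px

Margins: 6.5% × 1440 = 93.6 px each, so content = 1440 − 187.2 = 1252.8 px.
10c + 9·25 = 1252.8 → 10c = 1027.8 → c = 102.78 px.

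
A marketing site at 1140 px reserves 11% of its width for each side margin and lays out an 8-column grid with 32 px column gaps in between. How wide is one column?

83.15 px

1140 × (1 − 2·11%) = 1140 × 78% = 889.2 px for the columns.
889.2 − 7·32 = 665.2; ÷8 gives c = 83.15 px.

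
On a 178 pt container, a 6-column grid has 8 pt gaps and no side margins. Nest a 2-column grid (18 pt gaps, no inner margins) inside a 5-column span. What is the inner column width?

6c + 5·8 = 178 → 6c = 138 → c = 23 pt.
Span of 5: 5·23 + 4·8 = 115 + 32 = 147 pt.
2 columns + 1 gap: 2d + 1·18 = 147.
2d = 147 − 18 = 129, so d = 64.5 pt.

64.5 pt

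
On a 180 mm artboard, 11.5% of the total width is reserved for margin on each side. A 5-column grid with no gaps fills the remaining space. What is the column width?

Margins: 11.5% × 180 = 20.7 mm each, so content = 180 − 41.4 = 138.6 mm.
With no gaps, each column is 138.6/5 = 27.72 mm.

27.72 mm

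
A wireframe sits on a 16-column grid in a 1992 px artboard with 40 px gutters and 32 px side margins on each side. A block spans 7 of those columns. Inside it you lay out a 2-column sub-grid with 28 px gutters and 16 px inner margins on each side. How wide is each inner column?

Outer content = 1992 − 2·32 = 1928 px.
1928 − 15·40 = 1328; ÷16 gives c = 83 px.
7-column span = 7·83 + 6·40 = 821 px.
Inner content = 821 − 2·16 = 789 px.
2 columns + 1 gutter: 2d + 1·28 = 789.
2d = 789 − 28 = 761, so d = 380.5 px.

380.5 px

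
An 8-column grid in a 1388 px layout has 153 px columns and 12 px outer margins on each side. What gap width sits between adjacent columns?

Content width = 1388 − 2·12 = 1364 px.
8·153 + 7g = 1364 → 7g = 140 → g = 20 px.

20 px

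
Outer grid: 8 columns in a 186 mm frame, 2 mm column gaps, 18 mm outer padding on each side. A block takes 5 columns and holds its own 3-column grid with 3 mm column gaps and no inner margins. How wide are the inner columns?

Inside the margins: 186 − 36 = 150 mm.
150 − 7·2 = 136; ÷8 gives c = 17 mm.
Span of 5: 5·17 + 4·2 = 85 + 8 = 93 mm.
3 columns + 2 column gaps: 3d + 2·3 = 93.
3d = 93 − 6 = 87, so d = 29 mm.

29 mm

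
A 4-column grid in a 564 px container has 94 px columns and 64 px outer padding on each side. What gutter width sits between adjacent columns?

20 px

Subtract both margins: 564 − 2·64 = 436 px.
4 columns take 4·94 = 376 px; remaining 60 splits into 3 gutters.
g = 60 / 3 = 20 px.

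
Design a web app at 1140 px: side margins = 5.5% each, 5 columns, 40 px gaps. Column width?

1140 × (1 − 2·5.5%) = 1140 × 89% = 1014.6 px for the columns.
5 columns + 4 gaps: 5c + 4·40 = 1014.6.
5c = 1014.6 − 160 = 854.6, so c = 170.92 px.

170.92 px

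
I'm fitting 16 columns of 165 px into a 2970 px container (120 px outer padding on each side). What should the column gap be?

6 px

Content width = 2970 − 2·120 = 2730 px.
Columns use 2640 px, leaving 90 px across 15 column gaps = 6 px each.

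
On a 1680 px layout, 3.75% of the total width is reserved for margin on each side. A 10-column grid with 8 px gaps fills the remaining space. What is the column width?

148.2 px

1680 × (1 − 2·3.75%) = 1680 × 92.5% = 1554 px for the columns.
10c + 9·8 = 1554 → 10c = 1482 → c = 148.2 px.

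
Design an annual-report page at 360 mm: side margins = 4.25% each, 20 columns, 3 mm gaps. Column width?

Margins: 4.25% × 360 = 15.3 mm each, so content = 360 − 30.6 = 329.4 mm.
20 columns + 19 gaps: 20c + 19·3 = 329.4.
20c = 329.4 − 57 = 272.4, so c = 13.62 mm.

13.62 mm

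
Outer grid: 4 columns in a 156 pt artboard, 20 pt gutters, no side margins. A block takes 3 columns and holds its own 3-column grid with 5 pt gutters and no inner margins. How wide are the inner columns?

34 pt

156 − 3·20 = 96; ÷4 gives c = 24 pt.
3-column span = 3·24 + 2·20 = 112 pt.
112 − 2·5 = 102; ÷3 gives d = 34 pt.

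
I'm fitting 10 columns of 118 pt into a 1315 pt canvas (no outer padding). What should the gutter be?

10·118 + 9g = 1315 → 9g = 135 → g = 15 pt.

15 pt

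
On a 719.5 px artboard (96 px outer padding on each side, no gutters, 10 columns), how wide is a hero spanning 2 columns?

105.5 px

Take off 192 px of margins, leaving 527.5 px.
527.5 / 10 = 52.75 px per column.
With no gutters, 2 columns span 2·52.75 = 105.5 px.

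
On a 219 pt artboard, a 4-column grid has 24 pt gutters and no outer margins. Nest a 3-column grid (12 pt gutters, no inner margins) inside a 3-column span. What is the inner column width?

44.75 pt

Subtracting 3 gutters of 24 leaves 147 for 4 columns, so c = 36.75 pt.
3-column span = 3·36.75 + 2·24 = 158.25 pt.
3d + 2·12 = 158.25 → 3d = 134.25 → d = 44.75 pt.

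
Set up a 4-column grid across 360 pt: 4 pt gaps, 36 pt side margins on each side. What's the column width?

Subtract both margins: 360 − 2·36 = 288 pt.
288 − 3·4 = 276; ÷4 gives c = 69 pt.

69 pt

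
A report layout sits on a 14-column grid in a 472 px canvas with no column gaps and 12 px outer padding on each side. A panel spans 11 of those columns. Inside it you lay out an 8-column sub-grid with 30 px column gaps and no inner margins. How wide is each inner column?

Inside the margins: 472 − 24 = 448 px.
448 / 14 = 32 px per column.
11-column span = 11·32 = 352 px.
8d + 7·30 = 352 → 8d = 142 → d = 17.75 px.

17.75 px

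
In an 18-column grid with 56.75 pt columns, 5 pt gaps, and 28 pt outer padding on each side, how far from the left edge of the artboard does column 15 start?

892.5 pt

Before column 15: the margin + 14 columns + 14 gaps.
Offset = 28 + 14·(56.75 + 5) = 28 + 864.5 = 892.5 pt.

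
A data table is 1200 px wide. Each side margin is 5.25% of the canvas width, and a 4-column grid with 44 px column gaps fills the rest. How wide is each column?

235.5 px

1200 × (1 − 2·5.25%) = 1200 × 89.5% = 1074 px for the columns.
1074 − 3·44 = 942; ÷4 gives c = 235.5 px.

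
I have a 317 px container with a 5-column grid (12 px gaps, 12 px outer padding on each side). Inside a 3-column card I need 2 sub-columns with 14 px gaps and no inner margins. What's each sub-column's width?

Outer content = 317 − 2·12 = 293 px.
5 columns + 4 gaps: 5c + 4·12 = 293.
5c = 293 − 48 = 245, so c = 49 px.
Span of 3: 3·49 + 2·12 = 147 + 24 = 171 px.
Subtracting 1 gap of 14 leaves 157 for 2 columns, so d = 78.5 px.

78.5 px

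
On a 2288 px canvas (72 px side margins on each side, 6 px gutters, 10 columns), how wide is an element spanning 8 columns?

Take off 144 px of margins, leaving 2144 px.
2144 − 9·6 = 2090; ÷10 gives c = 209 px.
8 columns plus 7 gutters: 1672 + 42 = 1714 px.

1714 px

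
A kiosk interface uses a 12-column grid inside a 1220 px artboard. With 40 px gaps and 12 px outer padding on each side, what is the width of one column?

Take off 24 px of margins, leaving 1196 px.
12c + 11·40 = 1196 → 12c = 756 → c = 63 px.

63 px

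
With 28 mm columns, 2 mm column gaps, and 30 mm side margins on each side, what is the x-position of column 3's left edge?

Before column 3: the margin + 2 columns + 2 column gaps.
Offset = 30 + 2·(28 + 2) = 30 + 60 = 90 mm.

90 mm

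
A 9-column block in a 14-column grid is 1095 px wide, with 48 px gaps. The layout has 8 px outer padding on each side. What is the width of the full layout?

Subtracting 8 gaps of 48 leaves 711 for 9 columns, so c = 79 px.
Adding margins, columns and gutters: 16 + 1106 + 624 = 1746 px.

1746 px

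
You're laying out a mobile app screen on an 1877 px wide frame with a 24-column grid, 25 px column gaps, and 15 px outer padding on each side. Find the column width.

Content width = 1877 − 2·15 = 1847 px.
Subtracting 23 column gaps of 25 leaves 1272 for 24 columns, so c = 53 px.

53 px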